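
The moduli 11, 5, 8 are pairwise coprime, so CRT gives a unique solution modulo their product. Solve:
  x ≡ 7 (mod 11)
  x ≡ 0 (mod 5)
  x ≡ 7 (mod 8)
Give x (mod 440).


Moduli 11, 5, 8 are pairwise coprime; by CRT there is a unique solution modulo M = 11 · 5 · 8 = 440.
Solve pairwise, accumulating the modulus:
  Start with x ≡ 7 (mod 11).
  Combine with x ≡ 0 (mod 5): since gcd(11, 5) = 1, we get a unique residue mod 55.
    Write x = 7 + 11·t and substitute into x ≡ 0 (mod 5): 11·t ≡ 0 − 7 = -7 (mod 5).
    Reduce coefficients mod 5: 1·t ≡ 3 (mod 5).
    So t ≡ 3 (mod 5).
    Then x = 7 + 11·3 = 40, valid modulo lcm(11, 5) = 55: x ≡ 40 (mod 55).
  Combine with x ≡ 7 (mod 8): since gcd(55, 8) = 1, we get a unique residue mod 440.
    Write x = 40 + 55·t and substitute into x ≡ 7 (mod 8): 55·t ≡ 7 − 40 = -33 (mod 8).
    Reduce coefficients mod 8: 7·t ≡ 7 (mod 8).
    The inverse of 7 mod 8 is 7 (since 7·7 = 49 = 6·8 + 1), so t ≡ 7·7 = 49 ≡ 1 (mod 8).
    Then x = 40 + 55·1 = 95, valid modulo lcm(55, 8) = 440: x ≡ 95 (mod 440).
Verify: 95 mod 11 = 7 ✓, 95 mod 5 = 0 ✓, 95 mod 8 = 7 ✓.

x ≡ 95 (mod 440).


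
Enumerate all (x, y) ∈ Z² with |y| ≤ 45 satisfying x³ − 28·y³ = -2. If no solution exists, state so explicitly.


The equation is x³ - 28y³ = -2. For fixed y, x³ = 28·y³ − 2, so a solution requires the RHS to be a perfect cube.
Strategy: iterate y from -45 to 45, compute RHS = 28·y³ − 2, and check whether it is a (positive or negative) perfect cube.
Check small values of y:
  y = 0: RHS = -2 is not a perfect cube.
  y = 1: RHS = 26 is not a perfect cube.
  y = -1: RHS = -30 is not a perfect cube.
  y = 2: RHS = 222 is not a perfect cube.
  y = -2: RHS = -226 is not a perfect cube.
  y = 3: RHS = 754 is not a perfect cube.
  y = -3: RHS = -758 is not a perfect cube.
Continuing the search up to |y| = 45 finds no solutions either.
No (x, y) in the scanned range satisfies the equation.

No integer solutions with |y| ≤ 45.


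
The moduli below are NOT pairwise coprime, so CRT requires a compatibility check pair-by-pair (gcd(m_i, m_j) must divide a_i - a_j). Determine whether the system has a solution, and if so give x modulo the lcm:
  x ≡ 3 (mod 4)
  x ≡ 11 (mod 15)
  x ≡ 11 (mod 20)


Moduli 4, 15, 20 are not pairwise coprime, so CRT works modulo lcm(m_i) when all pairwise compatibility conditions hold.
Pairwise compatibility: gcd(m_i, m_j) must divide a_i - a_j for every pair.
Merge one congruence at a time:
  Start: x ≡ 3 (mod 4).
  Combine with x ≡ 11 (mod 15): gcd(4, 15) = 1; 11 - 3 = 8, which IS divisible by 1, so compatible.
    Write x = 3 + 4·t and substitute into x ≡ 11 (mod 15): 4·t ≡ 11 − 3 = 8 (mod 15).
    The inverse of 4 mod 15 is 4 (since 4·4 = 16 = 1·15 + 1), so t ≡ 4·8 = 32 ≡ 2 (mod 15).
    Then x = 3 + 4·2 = 11, valid modulo lcm(4, 15) = 60: x ≡ 11 (mod 60).
  Combine with x ≡ 11 (mod 20): gcd(60, 20) = 20; 11 - 11 = 0, which IS divisible by 20, so compatible.
    Write x = 11 + 60·t and substitute into x ≡ 11 (mod 20): 60·t ≡ 11 − 11 = 0 (mod 20).
    Divide the congruence (and modulus) by g = 20: 3·t ≡ 0 (mod 1).
    Modulo 1 every t works; take t = 0.
    Then x = 11 + 60·0 = 11, valid modulo lcm(60, 20) = 60: x ≡ 11 (mod 60).
Verify: 11 mod 4 = 3, 11 mod 15 = 11, 11 mod 20 = 11.

x ≡ 11 (mod 60).


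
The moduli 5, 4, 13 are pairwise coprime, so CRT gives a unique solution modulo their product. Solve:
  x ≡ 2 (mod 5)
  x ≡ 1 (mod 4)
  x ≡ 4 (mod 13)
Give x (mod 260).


Moduli 5, 4, 13 are pairwise coprime; by CRT there is a unique solution modulo M = 5 · 4 · 13 = 260.
Solve pairwise, accumulating the modulus:
  Start with x ≡ 2 (mod 5).
  Combine with x ≡ 1 (mod 4): since gcd(5, 4) = 1, we get a unique residue mod 20.
    Write x = 2 + 5·t and substitute into x ≡ 1 (mod 4): 5·t ≡ 1 − 2 = -1 (mod 4).
    Reduce coefficients mod 4: 1·t ≡ 3 (mod 4).
    So t ≡ 3 (mod 4).
    Then x = 2 + 5·3 = 17, valid modulo lcm(5, 4) = 20: x ≡ 17 (mod 20).
  Combine with x ≡ 4 (mod 13): since gcd(20, 13) = 1, we get a unique residue mod 260.
    Write x = 17 + 20·t and substitute into x ≡ 4 (mod 13): 20·t ≡ 4 − 17 = -13 (mod 13).
    Reduce coefficients mod 13: 7·t ≡ 0 (mod 13).
    The inverse of 7 mod 13 is 2 (since 7·2 = 14 = 1·13 + 1), so t ≡ 2·0 = 0 ≡ 0 (mod 13).
    Then x = 17 + 20·0 = 17, valid modulo lcm(20, 13) = 260: x ≡ 17 (mod 260).
Verify: 17 mod 5 = 2 ✓, 17 mod 4 = 1 ✓, 17 mod 13 = 4 ✓.

x ≡ 17 (mod 260).


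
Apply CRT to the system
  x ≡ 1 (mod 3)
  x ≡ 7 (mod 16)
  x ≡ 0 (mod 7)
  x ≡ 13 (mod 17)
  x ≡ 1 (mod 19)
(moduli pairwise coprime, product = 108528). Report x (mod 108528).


Product of moduli M = 3 · 16 · 7 · 17 · 19 = 108528.
Merge one congruence at a time:
  Start: x ≡ 1 (mod 3).
  Combine with x ≡ 7 (mod 16); new modulus lcm = 48.
    Write x = 1 + 3·t and substitute into x ≡ 7 (mod 16): 3·t ≡ 7 − 1 = 6 (mod 16).
    The inverse of 3 mod 16 is 11 (since 3·11 = 33 = 2·16 + 1), so t ≡ 11·6 = 66 ≡ 2 (mod 16).
    Then x = 1 + 3·2 = 7, valid modulo lcm(3, 16) = 48: x ≡ 7 (mod 48).
  Combine with x ≡ 0 (mod 7); new modulus lcm = 336.
    Write x = 7 + 48·t and substitute into x ≡ 0 (mod 7): 48·t ≡ 0 − 7 = -7 (mod 7).
    Reduce coefficients mod 7: 6·t ≡ 0 (mod 7).
    The inverse of 6 mod 7 is 6 (since 6·6 = 36 = 5·7 + 1), so t ≡ 6·0 = 0 ≡ 0 (mod 7).
    Then x = 7 + 48·0 = 7, valid modulo lcm(48, 7) = 336: x ≡ 7 (mod 336).
  Combine with x ≡ 13 (mod 17); new modulus lcm = 5712.
    Write x = 7 + 336·t and substitute into x ≡ 13 (mod 17): 336·t ≡ 13 − 7 = 6 (mod 17).
    Reduce coefficients mod 17: 13·t ≡ 6 (mod 17).
    The inverse of 13 mod 17 is 4 (since 13·4 = 52 = 3·17 + 1), so t ≡ 4·6 = 24 ≡ 7 (mod 17).
    Then x = 7 + 336·7 = 2359, valid modulo lcm(336, 17) = 5712: x ≡ 2359 (mod 5712).
  Combine with x ≡ 1 (mod 19); new modulus lcm = 108528.
    Write x = 2359 + 5712·t and substitute into x ≡ 1 (mod 19): 5712·t ≡ 1 − 2359 = -2358 (mod 19).
    Reduce coefficients mod 19: 12·t ≡ 17 (mod 19).
    The inverse of 12 mod 19 is 8 (since 12·8 = 96 = 5·19 + 1), so t ≡ 8·17 = 136 ≡ 3 (mod 19).
    Then x = 2359 + 5712·3 = 19495, valid modulo lcm(5712, 19) = 108528: x ≡ 19495 (mod 108528).
Verify against each original: 19495 mod 3 = 1, 19495 mod 16 = 7, 19495 mod 7 = 0, 19495 mod 17 = 13, 19495 mod 19 = 1.

x ≡ 19495 (mod 108528).


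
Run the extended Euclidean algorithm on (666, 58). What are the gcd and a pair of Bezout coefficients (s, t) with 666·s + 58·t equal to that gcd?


Euclidean algorithm on (666, 58) — divide until remainder is 0:
  666 = 11 · 58 + 28
  58 = 2 · 28 + 2
  28 = 14 · 2 + 0
gcd(666, 58) = 2.
Track Bezout coefficients alongside the remainders: start with r₀ = 666 = a·1 + b·0 (s = 1, t = 0) and r₁ = 58 = a·0 + b·1 (s = 0, t = 1); each new remainder r_{k+1} = r_{k-1} − q_k·r_k inherits s_{k+1} = s_{k-1} − q_k·s_k, t_{k+1} = t_{k-1} − q_k·t_k, so r_k = a·s_k + b·t_k at every step:
  q = 11: r = 28, s = 1 − 11·0 = 1, t = 0 − 11·1 = -11  (check: 666·1 + 58·(-11) = 28)
  q = 2: r = 2, s = 0 − 2·1 = -2, t = 1 − 2·(-11) = 23  (check: 666·(-2) + 58·23 = 2)
The row with r = 2 (the gcd) gives the Bezout coefficients s = -2, t = 23.
Result: 666 · (-2) + 58 · (23) = 2.

gcd(666, 58) = 2; s = -2, t = 23 (check: 666·(-2) + 58·23 = 2).


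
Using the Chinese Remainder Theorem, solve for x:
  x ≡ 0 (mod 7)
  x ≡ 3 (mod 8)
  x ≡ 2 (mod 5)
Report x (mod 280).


Moduli 7, 8, 5 are pairwise coprime; by CRT there is a unique solution modulo M = 7 · 8 · 5 = 280.
Solve pairwise, accumulating the modulus:
  Start with x ≡ 0 (mod 7).
  Combine with x ≡ 3 (mod 8): since gcd(7, 8) = 1, we get a unique residue mod 56.
    Write x = 0 + 7·t and substitute into x ≡ 3 (mod 8): 7·t ≡ 3 − 0 = 3 (mod 8).
    The inverse of 7 mod 8 is 7 (since 7·7 = 49 = 6·8 + 1), so t ≡ 7·3 = 21 ≡ 5 (mod 8).
    Then x = 0 + 7·5 = 35, valid modulo lcm(7, 8) = 56: x ≡ 35 (mod 56).
  Combine with x ≡ 2 (mod 5): since gcd(56, 5) = 1, we get a unique residue mod 280.
    Write x = 35 + 56·t and substitute into x ≡ 2 (mod 5): 56·t ≡ 2 − 35 = -33 (mod 5).
    Reduce coefficients mod 5: 1·t ≡ 2 (mod 5).
    So t ≡ 2 (mod 5).
    Then x = 35 + 56·2 = 147, valid modulo lcm(56, 5) = 280: x ≡ 147 (mod 280).
Verify: 147 mod 7 = 0 ✓, 147 mod 8 = 3 ✓, 147 mod 5 = 2 ✓.

x ≡ 147 (mod 280).


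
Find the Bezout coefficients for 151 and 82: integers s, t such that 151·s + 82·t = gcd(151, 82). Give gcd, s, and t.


Euclidean algorithm on (151, 82) — divide until remainder is 0:
  151 = 1 · 82 + 69
  82 = 1 · 69 + 13
  69 = 5 · 13 + 4
  13 = 3 · 4 + 1
  4 = 4 · 1 + 0
gcd(151, 82) = 1.
Track Bezout coefficients alongside the remainders: start with r₀ = 151 = a·1 + b·0 (s = 1, t = 0) and r₁ = 82 = a·0 + b·1 (s = 0, t = 1); each new remainder r_{k+1} = r_{k-1} − q_k·r_k inherits s_{k+1} = s_{k-1} − q_k·s_k, t_{k+1} = t_{k-1} − q_k·t_k, so r_k = a·s_k + b·t_k at every step:
  q = 1: r = 69, s = 1 − 1·0 = 1, t = 0 − 1·1 = -1  (check: 151·1 + 82·(-1) = 69)
  q = 1: r = 13, s = 0 − 1·1 = -1, t = 1 − 1·(-1) = 2  (check: 151·(-1) + 82·2 = 13)
  q = 5: r = 4, s = 1 − 5·(-1) = 6, t = -1 − 5·2 = -11  (check: 151·6 + 82·(-11) = 4)
  q = 3: r = 1, s = -1 − 3·6 = -19, t = 2 − 3·(-11) = 35  (check: 151·(-19) + 82·35 = 1)
The row with r = 1 (the gcd) gives the Bezout coefficients s = -19, t = 35.
Result: 151 · (-19) + 82 · (35) = 1.

gcd(151, 82) = 1; s = -19, t = 35 (check: 151·(-19) + 82·35 = 1).


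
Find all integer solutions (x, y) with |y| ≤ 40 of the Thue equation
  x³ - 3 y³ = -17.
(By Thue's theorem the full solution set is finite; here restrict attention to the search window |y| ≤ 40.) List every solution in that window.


The equation is x³ - 3y³ = -17. For fixed y, x³ = 3·y³ − 17, so a solution requires the RHS to be a perfect cube.
Strategy: iterate y from -40 to 40, compute RHS = 3·y³ − 17, and check whether it is a (positive or negative) perfect cube.
Check small values of y:
  y = 0: RHS = -17 is not a perfect cube.
  y = 1: RHS = -14 is not a perfect cube.
  y = -1: RHS = -20 is not a perfect cube.
  y = 2: RHS = 7 is not a perfect cube.
  y = -2: RHS = -41 is not a perfect cube.
  y = 3: RHS = 64 = (4)³ ⇒ x = 4 works.
  y = -3: RHS = -98 is not a perfect cube.
Continuing the search up to |y| = 40 finds no further solutions beyond those listed.
Collected solutions: (4, 3).

Solutions (with |y| ≤ 40): (4, 3).


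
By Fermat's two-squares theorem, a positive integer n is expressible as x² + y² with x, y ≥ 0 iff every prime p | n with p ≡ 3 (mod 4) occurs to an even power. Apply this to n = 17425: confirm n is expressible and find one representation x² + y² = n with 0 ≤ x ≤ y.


Step 1: Factor n = 17425 = 5^2 · 17 · 41.
Step 2: Check the mod-4 condition on each prime factor: 5 ≡ 1 (mod 4), exponent 2; 17 ≡ 1 (mod 4), exponent 1; 41 ≡ 1 (mod 4), exponent 1.
All primes ≡ 3 (mod 4) appear to even exponent (or don't appear), so by the two-squares theorem n IS expressible as a sum of two squares.
Step 3: Build a representation. Group n = k² · m with k = 5 and m = 17 · 41 = 697 (a product of primes ≡ 1 (mod 4)); a representation of m scales to one of n via (k·x)² + (k·y)² = k²(x² + y²). Each prime p ≡ 1 (mod 4) is itself a sum of two squares; find a² by testing p − a² for a perfect square:
  17: 17 − 1² = 16 = 4² ⇒ 17 = 1² + 4².
  41: 41 − 1² = 40, 41 − 2² = 37, 41 − 3² = 32, 41 − 4² = 25 = 5² ⇒ 41 = 4² + 5².
  Combine using the Brahmagupta–Fibonacci identity (a² + b²)(c² + d²) = (ac − bd)² + (ad + bc)² = (ac + bd)² + (ad − bc)²:
  17 · 41 = 697: from (1² + 4²)(4² + 5²), take (1·4 − 4·5, 1·5 + 4·4) = (4 − 20, 5 + 16) = (-16, 21); dropping signs (only squares matter) gives (16, 21); check 16² + 21² = 256 + 441 = 697 ✓.
  Scale by k = 5: (5·16, 5·21) = (80, 105).
Step 4: Order so x ≤ y and verify: 80² + 105² = 6400 + 11025 = 17425 = n. ✓

n = 17425 = 80² + 105² (one valid representation with x ≤ y).


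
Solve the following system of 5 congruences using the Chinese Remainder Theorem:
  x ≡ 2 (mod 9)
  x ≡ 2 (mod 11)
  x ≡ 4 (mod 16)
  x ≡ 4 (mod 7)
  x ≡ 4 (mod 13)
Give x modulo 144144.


Product of moduli M = 9 · 11 · 16 · 7 · 13 = 144144.
Merge one congruence at a time:
  Start: x ≡ 2 (mod 9).
  Combine with x ≡ 2 (mod 11); new modulus lcm = 99.
    Write x = 2 + 9·t and substitute into x ≡ 2 (mod 11): 9·t ≡ 2 − 2 = 0 (mod 11).
    The inverse of 9 mod 11 is 5 (since 9·5 = 45 = 4·11 + 1), so t ≡ 5·0 = 0 ≡ 0 (mod 11).
    Then x = 2 + 9·0 = 2, valid modulo lcm(9, 11) = 99: x ≡ 2 (mod 99).
  Combine with x ≡ 4 (mod 16); new modulus lcm = 1584.
    Write x = 2 + 99·t and substitute into x ≡ 4 (mod 16): 99·t ≡ 4 − 2 = 2 (mod 16).
    Reduce coefficients mod 16: 3·t ≡ 2 (mod 16).
    The inverse of 3 mod 16 is 11 (since 3·11 = 33 = 2·16 + 1), so t ≡ 11·2 = 22 ≡ 6 (mod 16).
    Then x = 2 + 99·6 = 596, valid modulo lcm(99, 16) = 1584: x ≡ 596 (mod 1584).
  Combine with x ≡ 4 (mod 7); new modulus lcm = 11088.
    Write x = 596 + 1584·t and substitute into x ≡ 4 (mod 7): 1584·t ≡ 4 − 596 = -592 (mod 7).
    Reduce coefficients mod 7: 2·t ≡ 3 (mod 7).
    The inverse of 2 mod 7 is 4 (since 2·4 = 8 = 1·7 + 1), so t ≡ 4·3 = 12 ≡ 5 (mod 7).
    Then x = 596 + 1584·5 = 8516, valid modulo lcm(1584, 7) = 11088: x ≡ 8516 (mod 11088).
  Combine with x ≡ 4 (mod 13); new modulus lcm = 144144.
    Write x = 8516 + 11088·t and substitute into x ≡ 4 (mod 13): 11088·t ≡ 4 − 8516 = -8512 (mod 13).
    Reduce coefficients mod 13: 12·t ≡ 3 (mod 13).
    The inverse of 12 mod 13 is 12 (since 12·12 = 144 = 11·13 + 1), so t ≡ 12·3 = 36 ≡ 10 (mod 13).
    Then x = 8516 + 11088·10 = 119396, valid modulo lcm(11088, 13) = 144144: x ≡ 119396 (mod 144144).
Verify against each original: 119396 mod 9 = 2, 119396 mod 11 = 2, 119396 mod 16 = 4, 119396 mod 7 = 4, 119396 mod 13 = 4.

x ≡ 119396 (mod 144144).


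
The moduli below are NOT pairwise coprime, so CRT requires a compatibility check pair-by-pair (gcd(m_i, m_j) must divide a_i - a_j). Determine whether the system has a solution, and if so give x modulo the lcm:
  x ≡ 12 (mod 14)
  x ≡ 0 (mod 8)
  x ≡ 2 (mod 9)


Moduli 14, 8, 9 are not pairwise coprime, so CRT works modulo lcm(m_i) when all pairwise compatibility conditions hold.
Pairwise compatibility: gcd(m_i, m_j) must divide a_i - a_j for every pair.
Merge one congruence at a time:
  Start: x ≡ 12 (mod 14).
  Combine with x ≡ 0 (mod 8): gcd(14, 8) = 2; 0 - 12 = -12, which IS divisible by 2, so compatible.
    Write x = 12 + 14·t and substitute into x ≡ 0 (mod 8): 14·t ≡ 0 − 12 = -12 (mod 8).
    Divide the congruence (and modulus) by g = 2: 7·t ≡ -6 (mod 4).
    Reduce coefficients mod 4: 3·t ≡ 2 (mod 4).
    The inverse of 3 mod 4 is 3 (since 3·3 = 9 = 2·4 + 1), so t ≡ 3·2 = 6 ≡ 2 (mod 4).
    Then x = 12 + 14·2 = 40, valid modulo lcm(14, 8) = 56: x ≡ 40 (mod 56).
  Combine with x ≡ 2 (mod 9): gcd(56, 9) = 1; 2 - 40 = -38, which IS divisible by 1, so compatible.
    Write x = 40 + 56·t and substitute into x ≡ 2 (mod 9): 56·t ≡ 2 − 40 = -38 (mod 9).
    Reduce coefficients mod 9: 2·t ≡ 7 (mod 9).
    The inverse of 2 mod 9 is 5 (since 2·5 = 10 = 1·9 + 1), so t ≡ 5·7 = 35 ≡ 8 (mod 9).
    Then x = 40 + 56·8 = 488, valid modulo lcm(56, 9) = 504: x ≡ 488 (mod 504).
Verify: 488 mod 14 = 12, 488 mod 8 = 0, 488 mod 9 = 2.

x ≡ 488 (mod 504).


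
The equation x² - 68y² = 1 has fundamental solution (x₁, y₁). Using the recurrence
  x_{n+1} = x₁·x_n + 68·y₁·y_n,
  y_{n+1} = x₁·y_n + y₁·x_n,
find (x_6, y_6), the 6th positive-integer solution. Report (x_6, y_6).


Step 1: Find the fundamental solution (x₁, y₁) of x² - 68y² = 1.
  Expand √68 as a continued fraction. a₀ = ⌊√68⌋ = 8; iterate m_{k+1} = d_k·a_k − m_k, d_{k+1} = (68 − m_{k+1}²)/d_k, a_{k+1} = ⌊(a₀ + m_{k+1})/d_{k+1}⌋ (starting m₀ = 0, d₀ = 1), with convergents p_k = a_k·p_{k-1} + p_{k-2}, q_k = a_k·q_{k-1} + q_{k-2} (p₋₁ = 1, q₋₁ = 0):
  k = 0: a₀ = 8; p₀/q₀ = 8/1; p₀² − 68·q₀² = 64 − 68 = -4.
  k = 1: m = 8, d = 4, a = ⌊(8 + 8)/4⌋ = 4; p/q = (4·8 + 1)/(4·1 + 0) = 33/4; p² − 68·q² = 1089 − 1088 = 1.
  The first convergent with p² − 68·q² = 1 gives the fundamental solution (x₁, y₁) = (33, 4).
Step 2: Apply the recurrence (x_{n+1}, y_{n+1}) = (x₁x_n + 68y₁y_n, x₁y_n + y₁x_n) repeatedly.
  From (x_1, y_1) = (33, 4): x_2 = 33·33 + 68·4·4 = 2177; y_2 = 33·4 + 4·33 = 264.
  From (x_2, y_2) = (2177, 264): x_3 = 33·2177 + 68·4·264 = 143649; y_3 = 33·264 + 4·2177 = 17420.
  From (x_3, y_3) = (143649, 17420): x_4 = 33·143649 + 68·4·17420 = 9478657; y_4 = 33·17420 + 4·143649 = 1149456.
  From (x_4, y_4) = (9478657, 1149456): x_5 = 33·9478657 + 68·4·1149456 = 625447713; y_5 = 33·1149456 + 4·9478657 = 75846676.
  From (x_5, y_5) = (625447713, 75846676): x_6 = 33·625447713 + 68·4·75846676 = 41270070401; y_6 = 33·75846676 + 4·625447713 = 5004731160.
Step 3: Verify x_6² - 68·y_6² = 1703218710903496300801 - 1703218710903496300800 = 1 (should be 1). ✓

(x_1, y_1) = (33, 4); (x_6, y_6) = (41270070401, 5004731160).


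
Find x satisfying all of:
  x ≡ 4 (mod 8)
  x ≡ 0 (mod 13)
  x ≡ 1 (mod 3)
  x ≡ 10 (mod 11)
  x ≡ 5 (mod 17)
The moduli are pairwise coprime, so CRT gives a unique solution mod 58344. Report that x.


Product of moduli M = 8 · 13 · 3 · 11 · 17 = 58344.
Merge one congruence at a time:
  Start: x ≡ 4 (mod 8).
  Combine with x ≡ 0 (mod 13); new modulus lcm = 104.
    Write x = 4 + 8·t and substitute into x ≡ 0 (mod 13): 8·t ≡ 0 − 4 = -4 (mod 13).
    Reduce coefficients mod 13: 8·t ≡ 9 (mod 13).
    The inverse of 8 mod 13 is 5 (since 8·5 = 40 = 3·13 + 1), so t ≡ 5·9 = 45 ≡ 6 (mod 13).
    Then x = 4 + 8·6 = 52, valid modulo lcm(8, 13) = 104: x ≡ 52 (mod 104).
  Combine with x ≡ 1 (mod 3); new modulus lcm = 312.
    Write x = 52 + 104·t and substitute into x ≡ 1 (mod 3): 104·t ≡ 1 − 52 = -51 (mod 3).
    Reduce coefficients mod 3: 2·t ≡ 0 (mod 3).
    The inverse of 2 mod 3 is 2 (since 2·2 = 4 = 1·3 + 1), so t ≡ 2·0 = 0 ≡ 0 (mod 3).
    Then x = 52 + 104·0 = 52, valid modulo lcm(104, 3) = 312: x ≡ 52 (mod 312).
  Combine with x ≡ 10 (mod 11); new modulus lcm = 3432.
    Write x = 52 + 312·t and substitute into x ≡ 10 (mod 11): 312·t ≡ 10 − 52 = -42 (mod 11).
    Reduce coefficients mod 11: 4·t ≡ 2 (mod 11).
    The inverse of 4 mod 11 is 3 (since 4·3 = 12 = 1·11 + 1), so t ≡ 3·2 = 6 ≡ 6 (mod 11).
    Then x = 52 + 312·6 = 1924, valid modulo lcm(312, 11) = 3432: x ≡ 1924 (mod 3432).
  Combine with x ≡ 5 (mod 17); new modulus lcm = 58344.
    Write x = 1924 + 3432·t and substitute into x ≡ 5 (mod 17): 3432·t ≡ 5 − 1924 = -1919 (mod 17).
    Reduce coefficients mod 17: 15·t ≡ 2 (mod 17).
    The inverse of 15 mod 17 is 8 (since 15·8 = 120 = 7·17 + 1), so t ≡ 8·2 = 16 ≡ 16 (mod 17).
    Then x = 1924 + 3432·16 = 56836, valid modulo lcm(3432, 17) = 58344: x ≡ 56836 (mod 58344).
Verify against each original: 56836 mod 8 = 4, 56836 mod 13 = 0, 56836 mod 3 = 1, 56836 mod 11 = 10, 56836 mod 17 = 5.

x ≡ 56836 (mod 58344).


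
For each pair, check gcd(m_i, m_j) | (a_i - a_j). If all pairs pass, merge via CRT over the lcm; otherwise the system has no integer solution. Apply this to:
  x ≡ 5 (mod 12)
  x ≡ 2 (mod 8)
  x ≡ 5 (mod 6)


Moduli 12, 8, 6 are not pairwise coprime, so CRT works modulo lcm(m_i) when all pairwise compatibility conditions hold.
Pairwise compatibility: gcd(m_i, m_j) must divide a_i - a_j for every pair.
Merge one congruence at a time:
  Start: x ≡ 5 (mod 12).
  Combine with x ≡ 2 (mod 8): gcd(12, 8) = 4, and 2 - 5 = -3 is NOT divisible by 4.
    ⇒ system is inconsistent (no integer solution).

No solution (the system is inconsistent).


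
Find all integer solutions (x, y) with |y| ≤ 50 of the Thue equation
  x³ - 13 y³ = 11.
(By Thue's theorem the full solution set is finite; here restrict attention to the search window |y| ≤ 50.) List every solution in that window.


The equation is x³ - 13y³ = 11. For fixed y, x³ = 13·y³ + 11, so a solution requires the RHS to be a perfect cube.
Strategy: iterate y from -50 to 50, compute RHS = 13·y³ + 11, and check whether it is a (positive or negative) perfect cube.
Check small values of y:
  y = 0: RHS = 11 is not a perfect cube.
  y = 1: RHS = 24 is not a perfect cube.
  y = -1: RHS = -2 is not a perfect cube.
  y = 2: RHS = 115 is not a perfect cube.
  y = -2: RHS = -93 is not a perfect cube.
  y = 3: RHS = 362 is not a perfect cube.
  y = -3: RHS = -340 is not a perfect cube.
Continuing the search up to |y| = 50 finds no solutions either.
No (x, y) in the scanned range satisfies the equation.

No integer solutions with |y| ≤ 50.


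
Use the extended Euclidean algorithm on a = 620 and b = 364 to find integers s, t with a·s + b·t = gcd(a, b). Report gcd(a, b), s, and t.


Euclidean algorithm on (620, 364) — divide until remainder is 0:
  620 = 1 · 364 + 256
  364 = 1 · 256 + 108
  256 = 2 · 108 + 40
  108 = 2 · 40 + 28
  40 = 1 · 28 + 12
  28 = 2 · 12 + 4
  12 = 3 · 4 + 0
gcd(620, 364) = 4.
Track Bezout coefficients alongside the remainders: start with r₀ = 620 = a·1 + b·0 (s = 1, t = 0) and r₁ = 364 = a·0 + b·1 (s = 0, t = 1); each new remainder r_{k+1} = r_{k-1} − q_k·r_k inherits s_{k+1} = s_{k-1} − q_k·s_k, t_{k+1} = t_{k-1} − q_k·t_k, so r_k = a·s_k + b·t_k at every step:
  q = 1: r = 256, s = 1 − 1·0 = 1, t = 0 − 1·1 = -1  (check: 620·1 + 364·(-1) = 256)
  q = 1: r = 108, s = 0 − 1·1 = -1, t = 1 − 1·(-1) = 2  (check: 620·(-1) + 364·2 = 108)
  q = 2: r = 40, s = 1 − 2·(-1) = 3, t = -1 − 2·2 = -5  (check: 620·3 + 364·(-5) = 40)
  q = 2: r = 28, s = -1 − 2·3 = -7, t = 2 − 2·(-5) = 12  (check: 620·(-7) + 364·12 = 28)
  q = 1: r = 12, s = 3 − 1·(-7) = 10, t = -5 − 1·12 = -17  (check: 620·10 + 364·(-17) = 12)
  q = 2: r = 4, s = -7 − 2·10 = -27, t = 12 − 2·(-17) = 46  (check: 620·(-27) + 364·46 = 4)
The row with r = 4 (the gcd) gives the Bezout coefficients s = -27, t = 46.
Result: 620 · (-27) + 364 · (46) = 4.

gcd(620, 364) = 4; s = -27, t = 46 (check: 620·(-27) + 364·46 = 4).


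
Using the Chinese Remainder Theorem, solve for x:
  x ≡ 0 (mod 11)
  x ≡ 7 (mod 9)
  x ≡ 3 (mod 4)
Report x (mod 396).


Moduli 11, 9, 4 are pairwise coprime; by CRT there is a unique solution modulo M = 11 · 9 · 4 = 396.
Solve pairwise, accumulating the modulus:
  Start with x ≡ 0 (mod 11).
  Combine with x ≡ 7 (mod 9): since gcd(11, 9) = 1, we get a unique residue mod 99.
    Write x = 0 + 11·t and substitute into x ≡ 7 (mod 9): 11·t ≡ 7 − 0 = 7 (mod 9).
    Reduce coefficients mod 9: 2·t ≡ 7 (mod 9).
    The inverse of 2 mod 9 is 5 (since 2·5 = 10 = 1·9 + 1), so t ≡ 5·7 = 35 ≡ 8 (mod 9).
    Then x = 0 + 11·8 = 88, valid modulo lcm(11, 9) = 99: x ≡ 88 (mod 99).
  Combine with x ≡ 3 (mod 4): since gcd(99, 4) = 1, we get a unique residue mod 396.
    Write x = 88 + 99·t and substitute into x ≡ 3 (mod 4): 99·t ≡ 3 − 88 = -85 (mod 4).
    Reduce coefficients mod 4: 3·t ≡ 3 (mod 4).
    The inverse of 3 mod 4 is 3 (since 3·3 = 9 = 2·4 + 1), so t ≡ 3·3 = 9 ≡ 1 (mod 4).
    Then x = 88 + 99·1 = 187, valid modulo lcm(99, 4) = 396: x ≡ 187 (mod 396).
Verify: 187 mod 11 = 0 ✓, 187 mod 9 = 7 ✓, 187 mod 4 = 3 ✓.

x ≡ 187 (mod 396).


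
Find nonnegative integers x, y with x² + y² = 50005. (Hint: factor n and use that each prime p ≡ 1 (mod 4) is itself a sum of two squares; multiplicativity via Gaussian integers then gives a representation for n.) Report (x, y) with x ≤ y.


Step 1: Factor n = 50005 = 5 · 73 · 137.
Step 2: Check the mod-4 condition on each prime factor: 5 ≡ 1 (mod 4), exponent 1; 73 ≡ 1 (mod 4), exponent 1; 137 ≡ 1 (mod 4), exponent 1.
All primes ≡ 3 (mod 4) appear to even exponent (or don't appear), so by the two-squares theorem n IS expressible as a sum of two squares.
Step 3: Build a representation. Here n = 5 · 73 · 137 is a product of primes ≡ 1 (mod 4). Each prime p ≡ 1 (mod 4) is itself a sum of two squares; find a² by testing p − a² for a perfect square:
  5: 5 − 1² = 4 = 2² ⇒ 5 = 1² + 2².
  73: 73 − 1² = 72, 73 − 2² = 69, 73 − 3² = 64 = 8² ⇒ 73 = 3² + 8².
  137: 137 − 1² = 136, 137 − 2² = 133, 137 − 3² = 128, 137 − 4² = 121 = 11² ⇒ 137 = 4² + 11².
  Combine using the Brahmagupta–Fibonacci identity (a² + b²)(c² + d²) = (ac − bd)² + (ad + bc)² = (ac + bd)² + (ad − bc)²:
  5 · 73 = 365: from (1² + 2²)(3² + 8²), take (1·3 − 2·8, 1·8 + 2·3) = (3 − 16, 8 + 6) = (-13, 14); dropping signs (only squares matter) gives (13, 14); check 13² + 14² = 169 + 196 = 365 ✓.
  365 · 137 = 50005: from (13² + 14²)(4² + 11²), take (13·4 − 14·11, 13·11 + 14·4) = (52 − 154, 143 + 56) = (-102, 199); dropping signs (only squares matter) gives (102, 199); check 102² + 199² = 10404 + 39601 = 50005 ✓.
Step 4: Order so x ≤ y and verify: 102² + 199² = 10404 + 39601 = 50005 = n. ✓

n = 50005 = 102² + 199² (one valid representation with x ≤ y).


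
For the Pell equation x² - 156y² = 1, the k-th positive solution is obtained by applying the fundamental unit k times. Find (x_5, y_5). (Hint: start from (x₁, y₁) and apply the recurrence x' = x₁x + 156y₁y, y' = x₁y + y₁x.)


Step 1: Find the fundamental solution (x₁, y₁) of x² - 156y² = 1.
  Expand √156 as a continued fraction. a₀ = ⌊√156⌋ = 12; iterate m_{k+1} = d_k·a_k − m_k, d_{k+1} = (156 − m_{k+1}²)/d_k, a_{k+1} = ⌊(a₀ + m_{k+1})/d_{k+1}⌋ (starting m₀ = 0, d₀ = 1), with convergents p_k = a_k·p_{k-1} + p_{k-2}, q_k = a_k·q_{k-1} + q_{k-2} (p₋₁ = 1, q₋₁ = 0):
  k = 0: a₀ = 12; p₀/q₀ = 12/1; p₀² − 156·q₀² = 144 − 156 = -12.
  k = 1: m = 12, d = 12, a = ⌊(12 + 12)/12⌋ = 2; p/q = (2·12 + 1)/(2·1 + 0) = 25/2; p² − 156·q² = 625 − 624 = 1.
  The first convergent with p² − 156·q² = 1 gives the fundamental solution (x₁, y₁) = (25, 2).
Step 2: Apply the recurrence (x_{n+1}, y_{n+1}) = (x₁x_n + 156y₁y_n, x₁y_n + y₁x_n) repeatedly.
  From (x_1, y_1) = (25, 2): x_2 = 25·25 + 156·2·2 = 1249; y_2 = 25·2 + 2·25 = 100.
  From (x_2, y_2) = (1249, 100): x_3 = 25·1249 + 156·2·100 = 62425; y_3 = 25·100 + 2·1249 = 4998.
  From (x_3, y_3) = (62425, 4998): x_4 = 25·62425 + 156·2·4998 = 3120001; y_4 = 25·4998 + 2·62425 = 249800.
  From (x_4, y_4) = (3120001, 249800): x_5 = 25·3120001 + 156·2·249800 = 155937625; y_5 = 25·249800 + 2·3120001 = 12485002.
Step 3: Verify x_5² - 156·y_5² = 24316542890640625 - 24316542890640624 = 1 (should be 1). ✓

(x_1, y_1) = (25, 2); (x_5, y_5) = (155937625, 12485002).


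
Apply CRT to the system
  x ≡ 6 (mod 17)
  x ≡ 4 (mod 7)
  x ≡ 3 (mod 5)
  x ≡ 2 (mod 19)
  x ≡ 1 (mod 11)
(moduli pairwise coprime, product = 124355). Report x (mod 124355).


Product of moduli M = 17 · 7 · 5 · 19 · 11 = 124355.
Merge one congruence at a time:
  Start: x ≡ 6 (mod 17).
  Combine with x ≡ 4 (mod 7); new modulus lcm = 119.
    Write x = 6 + 17·t and substitute into x ≡ 4 (mod 7): 17·t ≡ 4 − 6 = -2 (mod 7).
    Reduce coefficients mod 7: 3·t ≡ 5 (mod 7).
    The inverse of 3 mod 7 is 5 (since 3·5 = 15 = 2·7 + 1), so t ≡ 5·5 = 25 ≡ 4 (mod 7).
    Then x = 6 + 17·4 = 74, valid modulo lcm(17, 7) = 119: x ≡ 74 (mod 119).
  Combine with x ≡ 3 (mod 5); new modulus lcm = 595.
    Write x = 74 + 119·t and substitute into x ≡ 3 (mod 5): 119·t ≡ 3 − 74 = -71 (mod 5).
    Reduce coefficients mod 5: 4·t ≡ 4 (mod 5).
    The inverse of 4 mod 5 is 4 (since 4·4 = 16 = 3·5 + 1), so t ≡ 4·4 = 16 ≡ 1 (mod 5).
    Then x = 74 + 119·1 = 193, valid modulo lcm(119, 5) = 595: x ≡ 193 (mod 595).
  Combine with x ≡ 2 (mod 19); new modulus lcm = 11305.
    Write x = 193 + 595·t and substitute into x ≡ 2 (mod 19): 595·t ≡ 2 − 193 = -191 (mod 19).
    Reduce coefficients mod 19: 6·t ≡ 18 (mod 19).
    The inverse of 6 mod 19 is 16 (since 6·16 = 96 = 5·19 + 1), so t ≡ 16·18 = 288 ≡ 3 (mod 19).
    Then x = 193 + 595·3 = 1978, valid modulo lcm(595, 19) = 11305: x ≡ 1978 (mod 11305).
  Combine with x ≡ 1 (mod 11); new modulus lcm = 124355.
    Write x = 1978 + 11305·t and substitute into x ≡ 1 (mod 11): 11305·t ≡ 1 − 1978 = -1977 (mod 11).
    Reduce coefficients mod 11: 8·t ≡ 3 (mod 11).
    The inverse of 8 mod 11 is 7 (since 8·7 = 56 = 5·11 + 1), so t ≡ 7·3 = 21 ≡ 10 (mod 11).
    Then x = 1978 + 11305·10 = 115028, valid modulo lcm(11305, 11) = 124355: x ≡ 115028 (mod 124355).
Verify against each original: 115028 mod 17 = 6, 115028 mod 7 = 4, 115028 mod 5 = 3, 115028 mod 19 = 2, 115028 mod 11 = 1.

x ≡ 115028 (mod 124355).


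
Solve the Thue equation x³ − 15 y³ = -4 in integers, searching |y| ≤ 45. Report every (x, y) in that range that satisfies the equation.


The equation is x³ - 15y³ = -4. For fixed y, x³ = 15·y³ − 4, so a solution requires the RHS to be a perfect cube.
Strategy: iterate y from -45 to 45, compute RHS = 15·y³ − 4, and check whether it is a (positive or negative) perfect cube.
Check small values of y:
  y = 0: RHS = -4 is not a perfect cube.
  y = 1: RHS = 11 is not a perfect cube.
  y = -1: RHS = -19 is not a perfect cube.
  y = 2: RHS = 116 is not a perfect cube.
  y = -2: RHS = -124 is not a perfect cube.
  y = 3: RHS = 401 is not a perfect cube.
  y = -3: RHS = -409 is not a perfect cube.
Continuing the search up to |y| = 45 finds no solutions either.
No (x, y) in the scanned range satisfies the equation.

No integer solutions with |y| ≤ 45.


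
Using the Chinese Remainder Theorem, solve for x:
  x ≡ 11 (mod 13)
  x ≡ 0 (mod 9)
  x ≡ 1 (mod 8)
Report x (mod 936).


Moduli 13, 9, 8 are pairwise coprime; by CRT there is a unique solution modulo M = 13 · 9 · 8 = 936.
Solve pairwise, accumulating the modulus:
  Start with x ≡ 11 (mod 13).
  Combine with x ≡ 0 (mod 9): since gcd(13, 9) = 1, we get a unique residue mod 117.
    Write x = 11 + 13·t and substitute into x ≡ 0 (mod 9): 13·t ≡ 0 − 11 = -11 (mod 9).
    Reduce coefficients mod 9: 4·t ≡ 7 (mod 9).
    The inverse of 4 mod 9 is 7 (since 4·7 = 28 = 3·9 + 1), so t ≡ 7·7 = 49 ≡ 4 (mod 9).
    Then x = 11 + 13·4 = 63, valid modulo lcm(13, 9) = 117: x ≡ 63 (mod 117).
  Combine with x ≡ 1 (mod 8): since gcd(117, 8) = 1, we get a unique residue mod 936.
    Write x = 63 + 117·t and substitute into x ≡ 1 (mod 8): 117·t ≡ 1 − 63 = -62 (mod 8).
    Reduce coefficients mod 8: 5·t ≡ 2 (mod 8).
    The inverse of 5 mod 8 is 5 (since 5·5 = 25 = 3·8 + 1), so t ≡ 5·2 = 10 ≡ 2 (mod 8).
    Then x = 63 + 117·2 = 297, valid modulo lcm(117, 8) = 936: x ≡ 297 (mod 936).
Verify: 297 mod 13 = 11 ✓, 297 mod 9 = 0 ✓, 297 mod 8 = 1 ✓.

x ≡ 297 (mod 936).


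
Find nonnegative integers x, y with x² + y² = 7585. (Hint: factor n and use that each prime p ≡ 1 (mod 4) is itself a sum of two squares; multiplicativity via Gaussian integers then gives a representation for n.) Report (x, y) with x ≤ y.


Step 1: Factor n = 7585 = 5 · 37 · 41.
Step 2: Check the mod-4 condition on each prime factor: 5 ≡ 1 (mod 4), exponent 1; 37 ≡ 1 (mod 4), exponent 1; 41 ≡ 1 (mod 4), exponent 1.
All primes ≡ 3 (mod 4) appear to even exponent (or don't appear), so by the two-squares theorem n IS expressible as a sum of two squares.
Step 3: Build a representation. Here n = 5 · 37 · 41 is a product of primes ≡ 1 (mod 4). Each prime p ≡ 1 (mod 4) is itself a sum of two squares; find a² by testing p − a² for a perfect square:
  5: 5 − 1² = 4 = 2² ⇒ 5 = 1² + 2².
  37: 37 − 1² = 36 = 6² ⇒ 37 = 1² + 6².
  41: 41 − 1² = 40, 41 − 2² = 37, 41 − 3² = 32, 41 − 4² = 25 = 5² ⇒ 41 = 4² + 5².
  Combine using the Brahmagupta–Fibonacci identity (a² + b²)(c² + d²) = (ac − bd)² + (ad + bc)² = (ac + bd)² + (ad − bc)²:
  5 · 37 = 185: from (1² + 2²)(1² + 6²), take (1·1 − 2·6, 1·6 + 2·1) = (1 − 12, 6 + 2) = (-11, 8); dropping signs (only squares matter) gives (11, 8); check 11² + 8² = 121 + 64 = 185 ✓.
  185 · 41 = 7585: from (11² + 8²)(4² + 5²), take (11·4 − 8·5, 11·5 + 8·4) = (44 − 40, 55 + 32) = (4, 87); check 4² + 87² = 16 + 7569 = 7585 ✓.
Step 4: Order so x ≤ y and verify: 4² + 87² = 16 + 7569 = 7585 = n. ✓

n = 7585 = 4² + 87² (one valid representation with x ≤ y).


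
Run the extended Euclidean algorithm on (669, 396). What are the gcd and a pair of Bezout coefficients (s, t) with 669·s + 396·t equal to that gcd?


Euclidean algorithm on (669, 396) — divide until remainder is 0:
  669 = 1 · 396 + 273
  396 = 1 · 273 + 123
  273 = 2 · 123 + 27
  123 = 4 · 27 + 15
  27 = 1 · 15 + 12
  15 = 1 · 12 + 3
  12 = 4 · 3 + 0
gcd(669, 396) = 3.
Track Bezout coefficients alongside the remainders: start with r₀ = 669 = a·1 + b·0 (s = 1, t = 0) and r₁ = 396 = a·0 + b·1 (s = 0, t = 1); each new remainder r_{k+1} = r_{k-1} − q_k·r_k inherits s_{k+1} = s_{k-1} − q_k·s_k, t_{k+1} = t_{k-1} − q_k·t_k, so r_k = a·s_k + b·t_k at every step:
  q = 1: r = 273, s = 1 − 1·0 = 1, t = 0 − 1·1 = -1  (check: 669·1 + 396·(-1) = 273)
  q = 1: r = 123, s = 0 − 1·1 = -1, t = 1 − 1·(-1) = 2  (check: 669·(-1) + 396·2 = 123)
  q = 2: r = 27, s = 1 − 2·(-1) = 3, t = -1 − 2·2 = -5  (check: 669·3 + 396·(-5) = 27)
  q = 4: r = 15, s = -1 − 4·3 = -13, t = 2 − 4·(-5) = 22  (check: 669·(-13) + 396·22 = 15)
  q = 1: r = 12, s = 3 − 1·(-13) = 16, t = -5 − 1·22 = -27  (check: 669·16 + 396·(-27) = 12)
  q = 1: r = 3, s = -13 − 1·16 = -29, t = 22 − 1·(-27) = 49  (check: 669·(-29) + 396·49 = 3)
The row with r = 3 (the gcd) gives the Bezout coefficients s = -29, t = 49.
Result: 669 · (-29) + 396 · (49) = 3.

gcd(669, 396) = 3; s = -29, t = 49 (check: 669·(-29) + 396·49 = 3).


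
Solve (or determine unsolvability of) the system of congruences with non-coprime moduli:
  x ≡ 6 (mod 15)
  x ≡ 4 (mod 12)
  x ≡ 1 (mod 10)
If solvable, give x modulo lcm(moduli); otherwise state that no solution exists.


Moduli 15, 12, 10 are not pairwise coprime, so CRT works modulo lcm(m_i) when all pairwise compatibility conditions hold.
Pairwise compatibility: gcd(m_i, m_j) must divide a_i - a_j for every pair.
Merge one congruence at a time:
  Start: x ≡ 6 (mod 15).
  Combine with x ≡ 4 (mod 12): gcd(15, 12) = 3, and 4 - 6 = -2 is NOT divisible by 3.
    ⇒ system is inconsistent (no integer solution).

No solution (the system is inconsistent).


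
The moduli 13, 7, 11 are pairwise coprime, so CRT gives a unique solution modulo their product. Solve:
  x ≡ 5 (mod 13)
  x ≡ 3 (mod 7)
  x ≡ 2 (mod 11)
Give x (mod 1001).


Moduli 13, 7, 11 are pairwise coprime; by CRT there is a unique solution modulo M = 13 · 7 · 11 = 1001.
Solve pairwise, accumulating the modulus:
  Start with x ≡ 5 (mod 13).
  Combine with x ≡ 3 (mod 7): since gcd(13, 7) = 1, we get a unique residue mod 91.
    Write x = 5 + 13·t and substitute into x ≡ 3 (mod 7): 13·t ≡ 3 − 5 = -2 (mod 7).
    Reduce coefficients mod 7: 6·t ≡ 5 (mod 7).
    The inverse of 6 mod 7 is 6 (since 6·6 = 36 = 5·7 + 1), so t ≡ 6·5 = 30 ≡ 2 (mod 7).
    Then x = 5 + 13·2 = 31, valid modulo lcm(13, 7) = 91: x ≡ 31 (mod 91).
  Combine with x ≡ 2 (mod 11): since gcd(91, 11) = 1, we get a unique residue mod 1001.
    Write x = 31 + 91·t and substitute into x ≡ 2 (mod 11): 91·t ≡ 2 − 31 = -29 (mod 11).
    Reduce coefficients mod 11: 3·t ≡ 4 (mod 11).
    The inverse of 3 mod 11 is 4 (since 3·4 = 12 = 1·11 + 1), so t ≡ 4·4 = 16 ≡ 5 (mod 11).
    Then x = 31 + 91·5 = 486, valid modulo lcm(91, 11) = 1001: x ≡ 486 (mod 1001).
Verify: 486 mod 13 = 5 ✓, 486 mod 7 = 3 ✓, 486 mod 11 = 2 ✓.

x ≡ 486 (mod 1001).


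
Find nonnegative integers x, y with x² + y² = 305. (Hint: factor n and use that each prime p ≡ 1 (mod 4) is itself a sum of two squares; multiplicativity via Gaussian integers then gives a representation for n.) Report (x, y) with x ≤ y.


Step 1: Factor n = 305 = 5 · 61.
Step 2: Check the mod-4 condition on each prime factor: 5 ≡ 1 (mod 4), exponent 1; 61 ≡ 1 (mod 4), exponent 1.
All primes ≡ 3 (mod 4) appear to even exponent (or don't appear), so by the two-squares theorem n IS expressible as a sum of two squares.
Step 3: Build a representation. Here n = 5 · 61 is a product of primes ≡ 1 (mod 4). Each prime p ≡ 1 (mod 4) is itself a sum of two squares; find a² by testing p − a² for a perfect square:
  5: 5 − 1² = 4 = 2² ⇒ 5 = 1² + 2².
  61: 61 − 1² = 60, 61 − 2² = 57, 61 − 3² = 52, 61 − 4² = 45, 61 − 5² = 36 = 6² ⇒ 61 = 5² + 6².
  Combine using the Brahmagupta–Fibonacci identity (a² + b²)(c² + d²) = (ac − bd)² + (ad + bc)² = (ac + bd)² + (ad − bc)²:
  5 · 61 = 305: from (1² + 2²)(5² + 6²), take (1·5 − 2·6, 1·6 + 2·5) = (5 − 12, 6 + 10) = (-7, 16); dropping signs (only squares matter) gives (7, 16); check 7² + 16² = 49 + 256 = 305 ✓.
Step 4: Order so x ≤ y and verify: 7² + 16² = 49 + 256 = 305 = n. ✓

n = 305 = 7² + 16² (one valid representation with x ≤ y).


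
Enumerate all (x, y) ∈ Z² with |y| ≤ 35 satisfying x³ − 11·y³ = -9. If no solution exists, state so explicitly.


The equation is x³ - 11y³ = -9. For fixed y, x³ = 11·y³ − 9, so a solution requires the RHS to be a perfect cube.
Strategy: iterate y from -35 to 35, compute RHS = 11·y³ − 9, and check whether it is a (positive or negative) perfect cube.
Check small values of y:
  y = 0: RHS = -9 is not a perfect cube.
  y = 1: RHS = 2 is not a perfect cube.
  y = -1: RHS = -20 is not a perfect cube.
  y = 2: RHS = 79 is not a perfect cube.
  y = -2: RHS = -97 is not a perfect cube.
  y = 3: RHS = 288 is not a perfect cube.
  y = -3: RHS = -306 is not a perfect cube.
Continuing the search up to |y| = 35 finds no solutions either.
No (x, y) in the scanned range satisfies the equation.

No integer solutions with |y| ≤ 35.


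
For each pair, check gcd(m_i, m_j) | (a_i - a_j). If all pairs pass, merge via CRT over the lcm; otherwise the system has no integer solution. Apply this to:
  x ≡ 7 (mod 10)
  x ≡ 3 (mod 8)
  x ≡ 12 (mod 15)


Moduli 10, 8, 15 are not pairwise coprime, so CRT works modulo lcm(m_i) when all pairwise compatibility conditions hold.
Pairwise compatibility: gcd(m_i, m_j) must divide a_i - a_j for every pair.
Merge one congruence at a time:
  Start: x ≡ 7 (mod 10).
  Combine with x ≡ 3 (mod 8): gcd(10, 8) = 2; 3 - 7 = -4, which IS divisible by 2, so compatible.
    Write x = 7 + 10·t and substitute into x ≡ 3 (mod 8): 10·t ≡ 3 − 7 = -4 (mod 8).
    Divide the congruence (and modulus) by g = 2: 5·t ≡ -2 (mod 4).
    Reduce coefficients mod 4: 1·t ≡ 2 (mod 4).
    So t ≡ 2 (mod 4).
    Then x = 7 + 10·2 = 27, valid modulo lcm(10, 8) = 40: x ≡ 27 (mod 40).
  Combine with x ≡ 12 (mod 15): gcd(40, 15) = 5; 12 - 27 = -15, which IS divisible by 5, so compatible.
    Write x = 27 + 40·t and substitute into x ≡ 12 (mod 15): 40·t ≡ 12 − 27 = -15 (mod 15).
    Divide the congruence (and modulus) by g = 5: 8·t ≡ -3 (mod 3).
    Reduce coefficients mod 3: 2·t ≡ 0 (mod 3).
    The inverse of 2 mod 3 is 2 (since 2·2 = 4 = 1·3 + 1), so t ≡ 2·0 = 0 ≡ 0 (mod 3).
    Then x = 27 + 40·0 = 27, valid modulo lcm(40, 15) = 120: x ≡ 27 (mod 120).
Verify: 27 mod 10 = 7, 27 mod 8 = 3, 27 mod 15 = 12.

x ≡ 27 (mod 120).


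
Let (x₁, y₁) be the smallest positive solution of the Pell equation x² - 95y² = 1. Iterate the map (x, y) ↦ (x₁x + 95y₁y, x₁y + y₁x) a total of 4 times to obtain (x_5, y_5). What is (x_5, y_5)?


Step 1: Find the fundamental solution (x₁, y₁) of x² - 95y² = 1.
  Expand √95 as a continued fraction. a₀ = ⌊√95⌋ = 9; iterate m_{k+1} = d_k·a_k − m_k, d_{k+1} = (95 − m_{k+1}²)/d_k, a_{k+1} = ⌊(a₀ + m_{k+1})/d_{k+1}⌋ (starting m₀ = 0, d₀ = 1), with convergents p_k = a_k·p_{k-1} + p_{k-2}, q_k = a_k·q_{k-1} + q_{k-2} (p₋₁ = 1, q₋₁ = 0):
  k = 0: a₀ = 9; p₀/q₀ = 9/1; p₀² − 95·q₀² = 81 − 95 = -14.
  k = 1: m = 9, d = 14, a = ⌊(9 + 9)/14⌋ = 1; p/q = (1·9 + 1)/(1·1 + 0) = 10/1; p² − 95·q² = 100 − 95 = 5.
  k = 2: m = 5, d = 5, a = ⌊(9 + 5)/5⌋ = 2; p/q = (2·10 + 9)/(2·1 + 1) = 29/3; p² − 95·q² = 841 − 855 = -14.
  k = 3: m = 5, d = 14, a = ⌊(9 + 5)/14⌋ = 1; p/q = (1·29 + 10)/(1·3 + 1) = 39/4; p² − 95·q² = 1521 − 1520 = 1.
  The first convergent with p² − 95·q² = 1 gives the fundamental solution (x₁, y₁) = (39, 4).
Step 2: Apply the recurrence (x_{n+1}, y_{n+1}) = (x₁x_n + 95y₁y_n, x₁y_n + y₁x_n) repeatedly.
  From (x_1, y_1) = (39, 4): x_2 = 39·39 + 95·4·4 = 3041; y_2 = 39·4 + 4·39 = 312.
  From (x_2, y_2) = (3041, 312): x_3 = 39·3041 + 95·4·312 = 237159; y_3 = 39·312 + 4·3041 = 24332.
  From (x_3, y_3) = (237159, 24332): x_4 = 39·237159 + 95·4·24332 = 18495361; y_4 = 39·24332 + 4·237159 = 1897584.
  From (x_4, y_4) = (18495361, 1897584): x_5 = 39·18495361 + 95·4·1897584 = 1442400999; y_5 = 39·1897584 + 4·18495361 = 147987220.
Step 3: Verify x_5² - 95·y_5² = 2080520641916198001 - 2080520641916198000 = 1 (should be 1). ✓

(x_1, y_1) = (39, 4); (x_5, y_5) = (1442400999, 147987220).
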